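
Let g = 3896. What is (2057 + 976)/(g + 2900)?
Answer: 3033/6796 ≈ 0.44629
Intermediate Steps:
(2057 + 976)/(g + 2900) = (2057 + 976)/(3896 + 2900) = 3033/6796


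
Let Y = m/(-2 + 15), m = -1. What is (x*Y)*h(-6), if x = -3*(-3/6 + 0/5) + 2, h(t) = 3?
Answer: -21/26 ≈ -0.80769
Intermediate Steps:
Y = -1/13 (Y = -1/(-2 + 15) = -1/13 ≈ -0.076923)
x = 7/2 (x = -3*(-3*⅙ + 0*(⅕)) + 2 = -3*(-½ + 0) + 2 = -3*(-½) + 2 = 3/2 + 2 = 7/2 ≈ 3.5000)
(x*Y)*h(-6) = ((7/2)*(-1/13))*3 = -7/26*3 = -21/26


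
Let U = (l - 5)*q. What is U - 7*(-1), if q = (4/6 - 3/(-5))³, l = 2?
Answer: 1016/1125 ≈ 0.90311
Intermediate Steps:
q = 6859/3375 (q = (4*(⅙) - 3*(-⅕))³ = (⅔ + ⅗)³ = (19/15)³ = 6859/3375 ≈ 2.0323)
U = -6859/1125 (U = (2 - 5)*(6859/3375) = -3*6859/3375 = -6859/1125 ≈ -6.0969)
U - 7*(-1) = -6859/1125 - 7*(-1) = -6859/1125 + 7 = 1016/1125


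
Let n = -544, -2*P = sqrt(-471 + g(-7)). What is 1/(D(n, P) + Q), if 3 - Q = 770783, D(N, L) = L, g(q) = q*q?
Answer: -1541560/1188203617011 + I*sqrt(422)/1188203617011 ≈ -1.2974e-6 + 1.7289e-11*I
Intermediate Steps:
g(q) = q**2
P = -I*sqrt(422)/2 (P = -sqrt(-471 + (-7)**2)/2 = -sqrt(-471 + 49)/2 = -I*sqrt(422)/2 ≈ -10.271*I)
Q = -770780 (Q = 3 - 1*770783 = 3 - 770783 = -770780)
1/(D(n, P) + Q) = 1/(-I*sqrt(422)/2 - 770780) = 1/(-770780 - I*sqrt(422)/2)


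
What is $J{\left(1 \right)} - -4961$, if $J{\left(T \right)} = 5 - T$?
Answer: $4965$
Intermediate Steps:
$J{\left(1 \right)} - -4961 = \left(5 - 1\right) - -4961 = \left(5 - 1\right) + 4961 = 4 + 4961 = 4965$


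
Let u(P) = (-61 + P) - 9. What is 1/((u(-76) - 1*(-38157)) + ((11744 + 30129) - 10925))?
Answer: 1/68959 ≈ 1.4501e-5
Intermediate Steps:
u(P) = -70 + P
1/((u(-76) - 1*(-38157)) + ((11744 + 30129) - 10925)) = 1/(((-70 - 76) - 1*(-38157)) + ((11744 + 30129) - 10925)) = 1/((-146 + 38157) + (41873 - 10925)) = 1/(38011 + 30948) = 1/68959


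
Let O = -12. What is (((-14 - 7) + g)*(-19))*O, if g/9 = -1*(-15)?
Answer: 25992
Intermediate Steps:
g = 135 (g = 9*(-1*(-15)) = 9*15 = 135)
(((-14 - 7) + g)*(-19))*O = (((-14 - 7) + 135)*(-19))*(-12) = ((-21 + 135)*(-19))*(-12) = (114*(-19))*(-12) = -2166*(-12) = 25992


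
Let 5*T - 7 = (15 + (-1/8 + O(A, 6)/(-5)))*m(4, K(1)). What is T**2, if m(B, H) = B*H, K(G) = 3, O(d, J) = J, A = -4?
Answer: 2927521/2500 ≈ 1171.0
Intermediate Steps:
T = 1711/50 (T = 7/5 + ((15 + (-1/8 + 6/(-5)))*(4*3))/5 = 7/5 + ((15 + (-1*1/8 + 6*(-1/5)))*12)/5 = 7/5 + ((15 + (-1/8 - 6/5))*12)/5 = 7/5 + ((15 - 53/40)*12)/5 = 7/5 + ((547/40)*12)/5 = 7/5 + (1/5)*(1641/10) = 7/5 + 1641/50 = 1711/50 ≈ 34.220)
T**2 = (1711/50)**2 = 2927521/2500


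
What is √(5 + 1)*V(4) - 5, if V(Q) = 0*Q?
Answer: -5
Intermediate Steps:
V(Q) = 0
√(5 + 1)*V(4) - 5 = √(5 + 1)*0 - 5 = √6*0 - 5 = 0 - 5 = -5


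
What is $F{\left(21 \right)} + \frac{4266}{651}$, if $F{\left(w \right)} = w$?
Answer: $\frac{5979}{217} \approx 27.553$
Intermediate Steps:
$F{\left(21 \right)} + \frac{4266}{651} = 21 + \frac{4266}{651} = 21 + 4266 \cdot \frac{1}{651} = 21 + \frac{1422}{217} = \frac{5979}{217}$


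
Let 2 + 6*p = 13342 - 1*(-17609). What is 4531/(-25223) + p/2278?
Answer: 718696919/344747964 ≈ 2.0847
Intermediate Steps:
p = 30949/6 (p = -⅓ + (13342 - 1*(-17609))/6 = -⅓ + (13342 + 17609)/6 = -⅓ + (⅙)*30951 = -⅓ + 10317/2 = 30949/6 ≈ 5158.2)
4531/(-25223) + p/2278 = 4531/(-25223) + (30949/6)/2278 = 4531*(-1/25223) + (30949/6)*(1/2278) = -4531/25223 + 30949/13668 = 718696919/344747964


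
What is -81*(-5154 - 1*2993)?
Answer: 659907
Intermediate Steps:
-81*(-5154 - 1*2993) = -81*(-5154 - 2993) = -81*(-8147) = 659907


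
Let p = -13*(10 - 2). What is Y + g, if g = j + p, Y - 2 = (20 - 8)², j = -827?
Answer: -785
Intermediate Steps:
p = -104 (p = -13*8 = -104)
Y = 146 (Y = 2 + (20 - 8)² = 2 + 12² = 2 + 144 = 146)
g = -931 (g = -827 - 104 = -931)
Y + g = 146 - 931 = -785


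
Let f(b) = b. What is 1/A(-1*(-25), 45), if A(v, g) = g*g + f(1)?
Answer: 1/2026 ≈ 0.00049358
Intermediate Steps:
A(v, g) = 1 + g**2 (A(v, g) = g*g + 1 = g**2 + 1 = 1 + g**2)
1/A(-1*(-25), 45) = 1/(1 + 45**2) = 1/(1 + 2025) = 1/2026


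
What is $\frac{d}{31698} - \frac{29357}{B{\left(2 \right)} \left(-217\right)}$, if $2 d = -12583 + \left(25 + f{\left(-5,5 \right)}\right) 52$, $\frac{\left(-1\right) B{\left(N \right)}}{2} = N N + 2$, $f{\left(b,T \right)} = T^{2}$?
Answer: $- \frac{2536441}{221886} \approx -11.431$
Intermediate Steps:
$B{\left(N \right)} = -4 - 2 N^{2}$ ($B{\left(N \right)} = - 2 \left(N N + 2\right) = - 2 \left(N^{2} + 2\right) = - 2 \left(2 + N^{2}\right) = -4 - 2 N^{2}$)
$d = - \frac{9983}{2}$ ($d = \frac{-12583 + \left(25 + 5^{2}\right) 52}{2} = \frac{-12583 + \left(25 + 25\right) 52}{2} = \frac{-12583 + 50 \cdot 52}{2} = \frac{-12583 + 2600}{2} = \frac{1}{2} \left(-9983\right) = - \frac{9983}{2} \approx -4991.5$)
$\frac{d}{31698} - \frac{29357}{B{\left(2 \right)} \left(-217\right)} = - \frac{9983}{2 \cdot 31698} - \frac{29357}{\left(-4 - 2 \cdot 2^{2}\right) \left(-217\right)} = \left(- \frac{9983}{2}\right) \frac{1}{31698} - \frac{29357}{\left(-4 - 8\right) \left(-217\right)} = - \frac{9983}{63396} - \frac{29357}{\left(-4 - 8\right) \left(-217\right)} = - \frac{9983}{63396} - \frac{29357}{\left(-12\right) \left(-217\right)} = - \frac{9983}{63396} - \frac{29357}{2604} = - \frac{9983}{63396} - \frac{947}{84} = - \frac{2536441}{221886}$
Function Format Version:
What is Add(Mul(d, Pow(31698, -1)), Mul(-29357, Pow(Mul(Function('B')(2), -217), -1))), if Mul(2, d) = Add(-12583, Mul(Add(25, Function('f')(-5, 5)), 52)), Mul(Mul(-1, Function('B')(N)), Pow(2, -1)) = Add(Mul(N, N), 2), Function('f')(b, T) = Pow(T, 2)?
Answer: Rational(-2536441, 221886) ≈ -11.431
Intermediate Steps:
Function('B')(N) = Add(-4, Mul(-2, Pow(N, 2))) (Function('B')(N) = Mul(-2, Add(Mul(N, N), 2)) = Mul(-2, Add(Pow(N, 2), 2)) = Mul(-2, Add(2, Pow(N, 2))) = Add(-4, Mul(-2, Pow(N, 2))))
d = Rational(-9983, 2) (d = Mul(Rational(1, 2), Add(-12583, Mul(Add(25, Pow(5, 2)), 52))) = Mul(Rational(1, 2), Add(-12583, Mul(Add(25, 25), 52))) = Mul(Rational(1, 2), Add(-12583, Mul(50, 52))) = Mul(Rational(1, 2), Add(-12583, 2600)) = Mul(Rational(1, 2), -9983) = Rational(-9983, 2) ≈ -4991.5)
Add(Mul(d, Pow(31698, -1)), Mul(-29357, Pow(Mul(Function('B')(2), -217), -1))) = Add(Mul(Rational(-9983, 2), Pow(31698, -1)), Mul(-29357, Pow(Mul(Add(-4, Mul(-2, Pow(2, 2))), -217), -1))) = Add(Mul(Rational(-9983, 2), Rational(1, 31698)), Mul(-29357, Pow(Mul(Add(-4, Mul(-2, 4)), -217), -1))) = Add(Rational(-9983, 63396), Mul(-29357, Pow(Mul(Add(-4, -8), -217), -1))) = Add(Rational(-9983, 63396), Mul(-29357, Pow(Mul(-12, -217), -1))) = Add(Rational(-9983, 63396), Mul(-29357, Pow(2604, -1))) = Add(Rational(-9983, 63396), Mul(-29357, Rational(1, 2604))) = Add(Rational(-9983, 63396), Rational(-947, 84)) = Rational(-2536441, 221886)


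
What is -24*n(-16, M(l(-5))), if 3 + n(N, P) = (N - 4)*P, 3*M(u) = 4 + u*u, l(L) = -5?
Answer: 4712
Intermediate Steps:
M(u) = 4/3 + u**2/3 (M(u) = (4 + u*u)/3 = (4 + u**2)/3 = 4/3 + u**2/3)
n(N, P) = -3 + P*(-4 + N) (n(N, P) = -3 + (N - 4)*P = -3 + (-4 + N)*P = -3 + P*(-4 + N))
-24*n(-16, M(l(-5))) = -24*(-3 - 4*(4/3 + (1/3)*(-5)**2) - 16*(4/3 + (1/3)*(-5)**2)) = -24*(-3 - 4*(4/3 + (1/3)*25) - 16*(4/3 + (1/3)*25)) = -24*(-3 - 4*(4/3 + 25/3) - 16*(4/3 + 25/3)) = -24*(-3 - 4*29/3 - 16*29/3) = -24*(-3 - 116/3 - 464/3) = -24*(-589/3) = 4712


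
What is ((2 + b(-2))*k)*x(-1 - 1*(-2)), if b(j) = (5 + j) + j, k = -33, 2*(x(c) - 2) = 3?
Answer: -693/2 ≈ -346.50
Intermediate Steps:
x(c) = 7/2 (x(c) = 2 + (½)*3 = 2 + 3/2 = 7/2)
b(j) = 5 + 2*j
((2 + b(-2))*k)*x(-1 - 1*(-2)) = ((2 + (5 + 2*(-2)))*(-33))*(7/2) = ((2 + (5 - 4))*(-33))*(7/2) = ((2 + 1)*(-33))*(7/2) = (3*(-33))*(7/2) = -99*7/2 = -693/2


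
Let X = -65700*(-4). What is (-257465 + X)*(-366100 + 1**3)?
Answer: -1953138165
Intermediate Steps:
X = 262800
(-257465 + X)*(-366100 + 1**3) = (-257465 + 262800)*(-366100 + 1**3) = 5335*(-366100 + 1) = 5335*(-366099) = -1953138165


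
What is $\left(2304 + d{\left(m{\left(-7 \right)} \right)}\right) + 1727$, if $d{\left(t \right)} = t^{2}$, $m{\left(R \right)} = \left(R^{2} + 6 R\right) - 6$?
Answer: $4032$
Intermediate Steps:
$m{\left(R \right)} = -6 + R^{2} + 6 R$
$\left(2304 + d{\left(m{\left(-7 \right)} \right)}\right) + 1727 = \left(2304 + \left(-6 + \left(-7\right)^{2} + 6 \left(-7\right)\right)^{2}\right) + 1727 = \left(2304 + \left(-6 + 49 - 42\right)^{2}\right) + 1727 = \left(2304 + 1^{2}\right) + 1727 = \left(2304 + 1\right) + 1727 = 2305 + 1727 = 4032$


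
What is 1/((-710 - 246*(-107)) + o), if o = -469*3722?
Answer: -1/1720006 ≈ -5.8139e-7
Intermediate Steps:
o = -1745618
1/((-710 - 246*(-107)) + o) = 1/((-710 - 246*(-107)) - 1745618) = 1/((-710 + 26322) - 1745618) = 1/(25612 - 1745618) = 1/(-1720006) = -1/1720006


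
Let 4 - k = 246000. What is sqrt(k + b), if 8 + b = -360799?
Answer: I*sqrt(606803) ≈ 778.98*I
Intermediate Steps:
b = -360807 (b = -8 - 360799 = -360807)
k = -245996 (k = 4 - 1*246000 = 4 - 246000 = -245996)
sqrt(k + b) = sqrt(-245996 - 360807) = sqrt(-606803) = I*sqrt(606803)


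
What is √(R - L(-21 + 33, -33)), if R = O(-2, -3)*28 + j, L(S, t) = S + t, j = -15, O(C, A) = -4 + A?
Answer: I*√190 ≈ 13.784*I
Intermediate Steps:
R = -211 (R = (-4 - 3)*28 - 15 = -7*28 - 15 = -196 - 15 = -211)
√(R - L(-21 + 33, -33)) = √(-211 - ((-21 + 33) - 33)) = √(-211 - (12 - 33)) = √(-211 - 1*(-21)) = √(-211 + 21) = √(-190) = I*√190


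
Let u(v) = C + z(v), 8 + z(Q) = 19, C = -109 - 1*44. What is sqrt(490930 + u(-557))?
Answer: 6*sqrt(13633) ≈ 700.56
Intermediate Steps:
C = -153 (C = -109 - 44 = -153)
z(Q) = 11 (z(Q) = -8 + 19 = 11)
u(v) = -142 (u(v) = -153 + 11 = -142)
sqrt(490930 + u(-557)) = sqrt(490930 - 142) = sqrt(490788) = 6*sqrt(13633)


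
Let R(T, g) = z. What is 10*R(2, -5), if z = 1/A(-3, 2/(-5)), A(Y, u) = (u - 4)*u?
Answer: 125/22 ≈ 5.6818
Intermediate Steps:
A(Y, u) = u*(-4 + u) (A(Y, u) = (-4 + u)*u = u*(-4 + u))
z = 25/44 (z = 1/((2/(-5))*(-4 + 2/(-5))) = 1/((2*(-1/5))*(-4 + 2*(-1/5))) = 1/(-2*(-4 - 2/5)/5) = 1/(-2/5*(-22/5)) = 1/(44/25) = 25/44 ≈ 0.56818)
R(T, g) = 25/44
10*R(2, -5) = 10*(25/44) = 125/22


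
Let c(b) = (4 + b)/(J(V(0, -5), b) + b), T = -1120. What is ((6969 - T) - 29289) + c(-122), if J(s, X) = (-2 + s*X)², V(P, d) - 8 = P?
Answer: -10137437259/478181 ≈ -21200.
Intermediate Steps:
V(P, d) = 8 + P
J(s, X) = (-2 + X*s)²
c(b) = (4 + b)/(b + (-2 + 8*b)²) (c(b) = (4 + b)/((-2 + b*(8 + 0))² + b) = (4 + b)/((-2 + b*8)² + b) = (4 + b)/((-2 + 8*b)² + b) = (4 + b)/(b + (-2 + 8*b)²))
((6969 - T) - 29289) + c(-122) = ((6969 - 1*(-1120)) - 29289) + (4 - 122)/(-122 + 4*(-1 + 4*(-122))²) = ((6969 + 1120) - 29289) - 118/(-122 + 4*(-1 - 488)²) = (8089 - 29289) - 118/(-122 + 4*(-489)²) = -21200 - 118/(-122 + 4*239121) = -21200 - 118/(-122 + 956484) = -21200 - 118/956362 = -21200 + (1/956362)*(-118) = -21200 - 59/478181 = -10137437259/478181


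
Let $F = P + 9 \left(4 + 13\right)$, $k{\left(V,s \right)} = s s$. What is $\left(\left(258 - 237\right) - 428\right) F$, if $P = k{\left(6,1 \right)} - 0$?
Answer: $-62678$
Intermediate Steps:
$k{\left(V,s \right)} = s^{2}$
$P = 1$ ($P = 1^{2} - 0 = 1 + 0 = 1$)
$F = 154$ ($F = 1 + 9 \left(4 + 13\right) = 1 + 9 \cdot 17 = 1 + 153 = 154$)
$\left(\left(258 - 237\right) - 428\right) F = \left(\left(258 - 237\right) - 428\right) 154 = \left(21 - 428\right) 154 = \left(-407\right) 154 = -62678$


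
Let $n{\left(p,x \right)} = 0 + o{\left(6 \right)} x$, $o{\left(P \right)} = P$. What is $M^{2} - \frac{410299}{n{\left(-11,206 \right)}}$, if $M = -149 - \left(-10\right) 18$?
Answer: $\frac{777497}{1236} \approx 629.04$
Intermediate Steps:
$n{\left(p,x \right)} = 6 x$ ($n{\left(p,x \right)} = 0 + 6 x = 6 x$)
$M = 31$ ($M = -149 - -180 = -149 + 180 = 31$)
$M^{2} - \frac{410299}{n{\left(-11,206 \right)}} = 31^{2} - \frac{410299}{6 \cdot 206} = 961 - \frac{410299}{1236} = \frac{777497}{1236}$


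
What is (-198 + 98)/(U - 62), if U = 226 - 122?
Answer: -50/21 ≈ -2.3810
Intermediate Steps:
U = 104
(-198 + 98)/(U - 62) = (-198 + 98)/(104 - 62) = -100/42 = -100*1/42 = -50/21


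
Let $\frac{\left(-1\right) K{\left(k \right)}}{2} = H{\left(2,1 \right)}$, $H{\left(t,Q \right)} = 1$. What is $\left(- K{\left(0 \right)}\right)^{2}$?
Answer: $4$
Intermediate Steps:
$K{\left(k \right)} = -2$ ($K{\left(k \right)} = \left(-2\right) 1 = -2$)
$\left(- K{\left(0 \right)}\right)^{2} = \left(\left(-1\right) \left(-2\right)\right)^{2} = 2^{2} = 4$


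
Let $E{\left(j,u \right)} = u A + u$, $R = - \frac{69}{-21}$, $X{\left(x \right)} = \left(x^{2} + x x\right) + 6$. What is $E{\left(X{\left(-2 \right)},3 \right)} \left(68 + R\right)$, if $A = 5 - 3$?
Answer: $\frac{4491}{7} \approx 641.57$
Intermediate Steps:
$A = 2$
$X{\left(x \right)} = 6 + 2 x^{2}$ ($X{\left(x \right)} = \left(x^{2} + x^{2}\right) + 6 = 2 x^{2} + 6 = 6 + 2 x^{2}$)
$R = \frac{23}{7}$ ($R = \left(-69\right) \left(- \frac{1}{21}\right) = \frac{23}{7} \approx 3.2857$)
$E{\left(j,u \right)} = 3 u$ ($E{\left(j,u \right)} = u 2 + u = 2 u + u = 3 u$)
$E{\left(X{\left(-2 \right)},3 \right)} \left(68 + R\right) = 3 \cdot 3 \left(68 + \frac{23}{7}\right) = 9 \cdot \frac{499}{7} = \frac{4491}{7}$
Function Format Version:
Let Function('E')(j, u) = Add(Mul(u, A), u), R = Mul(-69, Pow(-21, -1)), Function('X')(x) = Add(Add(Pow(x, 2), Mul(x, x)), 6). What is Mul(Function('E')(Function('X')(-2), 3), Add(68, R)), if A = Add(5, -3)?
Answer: Rational(4491, 7) ≈ 641.57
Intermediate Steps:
A = 2
Function('X')(x) = Add(6, Mul(2, Pow(x, 2))) (Function('X')(x) = Add(Add(Pow(x, 2), Pow(x, 2)), 6) = Add(Mul(2, Pow(x, 2)), 6) = Add(6, Mul(2, Pow(x, 2))))
R = Rational(23, 7) (R = Mul(-69, Rational(-1, 21)) = Rational(23, 7) ≈ 3.2857)
Function('E')(j, u) = Mul(3, u) (Function('E')(j, u) = Add(Mul(u, 2), u) = Add(Mul(2, u), u) = Mul(3, u))
Mul(Function('E')(Function('X')(-2), 3), Add(68, R)) = Mul(Mul(3, 3), Add(68, Rational(23, 7))) = Mul(9, Rational(499, 7)) = Rational(4491, 7)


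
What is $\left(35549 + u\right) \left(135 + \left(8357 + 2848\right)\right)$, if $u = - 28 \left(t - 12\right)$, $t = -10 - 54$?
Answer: $427257180$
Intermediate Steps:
$t = -64$
$u = 2128$ ($u = - 28 \left(-64 - 12\right) = \left(-28\right) \left(-76\right) = 2128$)
$\left(35549 + u\right) \left(135 + \left(8357 + 2848\right)\right) = \left(35549 + 2128\right) \left(135 + \left(8357 + 2848\right)\right) = 37677 \left(135 + 11205\right) = 37677 \cdot 11340 = 427257180$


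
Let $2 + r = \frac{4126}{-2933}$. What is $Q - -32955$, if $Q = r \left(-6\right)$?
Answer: $\frac{96716967}{2933} \approx 32975.0$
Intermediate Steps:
$r = - \frac{9992}{2933}$ ($r = -2 + \frac{4126}{-2933} = -2 + 4126 \left(- \frac{1}{2933}\right) = -2 - \frac{4126}{2933} = - \frac{9992}{2933} \approx -3.4067$)
$Q = \frac{59952}{2933}$ ($Q = \left(- \frac{9992}{2933}\right) \left(-6\right) = \frac{59952}{2933} \approx 20.44$)
$Q - -32955 = \frac{59952}{2933} - -32955 = \frac{59952}{2933} + 32955 = \frac{96716967}{2933}$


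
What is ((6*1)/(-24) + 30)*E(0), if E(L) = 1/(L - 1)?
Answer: -119/4 ≈ -29.750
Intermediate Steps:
E(L) = 1/(-1 + L)
((6*1)/(-24) + 30)*E(0) = ((6*1)/(-24) + 30)/(-1 + 0) = (6*(-1/24) + 30)/(-1) = (-¼ + 30)*(-1) = (119/4)*(-1) = -119/4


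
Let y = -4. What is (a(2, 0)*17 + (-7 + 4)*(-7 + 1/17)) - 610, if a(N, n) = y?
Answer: -11172/17 ≈ -657.18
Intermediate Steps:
a(N, n) = -4
(a(2, 0)*17 + (-7 + 4)*(-7 + 1/17)) - 610 = (-4*17 + (-7 + 4)*(-7 + 1/17)) - 610 = (-68 - 3*(-7 + 1/17)) - 610 = (-68 - 3*(-118/17)) - 610 = (-68 + 354/17) - 610 = -802/17 - 610 = -11172/17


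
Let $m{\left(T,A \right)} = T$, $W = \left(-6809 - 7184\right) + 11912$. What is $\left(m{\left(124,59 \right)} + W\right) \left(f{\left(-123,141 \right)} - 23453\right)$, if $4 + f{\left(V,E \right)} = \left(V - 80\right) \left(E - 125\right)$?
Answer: $52261685$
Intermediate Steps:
$f{\left(V,E \right)} = -4 + \left(-125 + E\right) \left(-80 + V\right)$ ($f{\left(V,E \right)} = -4 + \left(V - 80\right) \left(E - 125\right) = -4 + \left(-80 + V\right) \left(-125 + E\right) = -4 + \left(-125 + E\right) \left(-80 + V\right)$)
$W = -2081$ ($W = -13993 + 11912 = -2081$)
$\left(m{\left(124,59 \right)} + W\right) \left(f{\left(-123,141 \right)} - 23453\right) = \left(124 - 2081\right) \left(\left(9996 - -15375 - 11280 + 141 \left(-123\right)\right) - 23453\right) = - 1957 \left(\left(9996 + 15375 - 11280 - 17343\right) - 23453\right) = - 1957 \left(-3252 - 23453\right) = \left(-1957\right) \left(-26705\right) = 52261685$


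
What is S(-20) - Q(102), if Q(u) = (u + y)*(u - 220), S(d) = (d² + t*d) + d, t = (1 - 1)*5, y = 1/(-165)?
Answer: 2048522/165 ≈ 12415.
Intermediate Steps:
y = -1/165 ≈ -0.0060606
t = 0 (t = 0*5 = 0)
S(d) = d + d² (S(d) = (d² + 0*d) + d = (d² + 0) + d = d² + d = d + d²)
Q(u) = (-220 + u)*(-1/165 + u) (Q(u) = (u - 1/165)*(u - 220) = (-1/165 + u)*(-220 + u) = (-220 + u)*(-1/165 + u))
S(-20) - Q(102) = -20*(1 - 20) - (4/3 + 102² - 36301/165*102) = -20*(-19) - (4/3 + 10404 - 1234234/55) = 380 - 1*(-1985822/165) = 380 + 1985822/165 = 2048522/165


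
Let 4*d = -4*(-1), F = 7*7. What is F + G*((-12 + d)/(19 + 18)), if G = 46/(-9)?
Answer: 16823/333 ≈ 50.520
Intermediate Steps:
F = 49
d = 1 (d = (-4*(-1))/4 = (¼)*4 = 1)
G = -46/9 (G = 46*(-⅑) = -46/9 ≈ -5.1111)
F + G*((-12 + d)/(19 + 18)) = 49 - 46*(-12 + 1)/(9*(19 + 18)) = 49 - (-506)/(9*37) = 49 - 46/9*(-11/37) = 49 + 506/333 = 16823/333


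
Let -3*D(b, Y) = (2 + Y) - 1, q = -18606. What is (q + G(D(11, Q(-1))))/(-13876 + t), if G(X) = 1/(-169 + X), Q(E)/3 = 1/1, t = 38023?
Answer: -3169223/4113039 ≈ -0.77053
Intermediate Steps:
Q(E) = 3 (Q(E) = 3*(1/1) = 3*(1*1) = 3*1 = 3)
D(b, Y) = -⅓ - Y/3 (D(b, Y) = -((2 + Y) - 1)/3 = -(1 + Y)/3 = -⅓ - Y/3)
(q + G(D(11, Q(-1))))/(-13876 + t) = (-18606 + 1/(-169 + (-⅓ - ⅓*3)))/(-13876 + 38023) = (-18606 + 1/(-169 + (-⅓ - 1)))/24147 = (-18606 + 1/(-169 - 4/3))*(1/24147) = (-18606 + 1/(-511/3))*(1/24147) = (-18606 - 3/511)*(1/24147) = -9507669/511*1/24147 = -3169223/4113039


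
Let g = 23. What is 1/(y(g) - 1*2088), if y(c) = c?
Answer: -1/2065 ≈ -0.00048426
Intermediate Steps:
1/(y(g) - 1*2088) = 1/(23 - 1*2088) = 1/(23 - 2088) = 1/(-2065) = -1/2065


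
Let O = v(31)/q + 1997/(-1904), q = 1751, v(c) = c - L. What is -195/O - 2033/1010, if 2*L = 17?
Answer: 38211211757/205202710 ≈ 186.21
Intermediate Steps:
L = 17/2 (L = (1/2)*17 = 17/2 ≈ 8.5000)
v(c) = -17/2 + c (v(c) = c - 1*17/2 = c - 17/2 = -17/2 + c)
O = -203171/196112 (O = (-17/2 + 31)/1751 + 1997/(-1904) = (45/2)*(1/1751) + 1997*(-1/1904) = 45/3502 - 1997/1904 = -203171/196112 ≈ -1.0360)
-195/O - 2033/1010 = -195/(-203171/196112) - 2033/1010 = -195*(-196112/203171) - 2033*1/1010 = 38241840/203171 - 2033/1010 = 38211211757/205202710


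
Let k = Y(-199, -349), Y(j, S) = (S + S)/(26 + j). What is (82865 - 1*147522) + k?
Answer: -11184963/173 ≈ -64653.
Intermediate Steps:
Y(j, S) = 2*S/(26 + j) (Y(j, S) = (2*S)/(26 + j) = 2*S/(26 + j))
k = 698/173 (k = 2*(-349)/(26 - 199) = 2*(-349)/(-173) = 2*(-349)*(-1/173) = 698/173 ≈ 4.0347)
(82865 - 1*147522) + k = (82865 - 1*147522) + 698/173 = (82865 - 147522) + 698/173 = -64657 + 698/173 = -11184963/173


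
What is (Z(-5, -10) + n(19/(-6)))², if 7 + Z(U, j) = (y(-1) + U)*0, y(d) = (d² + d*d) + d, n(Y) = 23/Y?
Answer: 73441/361 ≈ 203.44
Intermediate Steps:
y(d) = d + 2*d² (y(d) = (d² + d²) + d = 2*d² + d = d + 2*d²)
Z(U, j) = -7 (Z(U, j) = -7 + (-(1 + 2*(-1)) + U)*0 = -7 + (-(1 - 2) + U)*0 = -7 + (-1*(-1) + U)*0 = -7 + (1 + U)*0 = -7 + 0 = -7)
(Z(-5, -10) + n(19/(-6)))² = (-7 + 23/((19/(-6))))² = (-7 + 23/((19*(-⅙))))² = (-7 + 23/(-19/6))² = (-7 + 23*(-6/19))² = (-7 - 138/19)² = (-271/19)² = 73441/361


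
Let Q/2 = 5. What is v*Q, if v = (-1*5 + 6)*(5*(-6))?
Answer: -300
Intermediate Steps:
Q = 10 (Q = 2*5 = 10)
v = -30 (v = (-5 + 6)*(-30) = 1*(-30) = -30)
v*Q = -30*10 = -300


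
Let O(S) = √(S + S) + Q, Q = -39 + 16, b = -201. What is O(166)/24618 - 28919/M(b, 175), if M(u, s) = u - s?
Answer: 355959647/4628184 + √83/12309 ≈ 76.912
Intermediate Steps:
Q = -23
O(S) = -23 + √2*√S (O(S) = √(S + S) - 23 = √(2*S) - 23 = √2*√S - 23 = -23 + √2*√S)
O(166)/24618 - 28919/M(b, 175) = (-23 + √2*√166)/24618 - 28919/(-201 - 1*175) = (-23 + 2*√83)*(1/24618) - 28919/(-201 - 175) = (-23/24618 + √83/12309) - 28919/(-376) = (-23/24618 + √83/12309) - 28919*(-1/376) = (-23/24618 + √83/12309) + 28919/376 = 355959647/4628184 + √83/12309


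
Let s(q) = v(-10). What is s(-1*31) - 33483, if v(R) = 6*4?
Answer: -33459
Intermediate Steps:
v(R) = 24
s(q) = 24
s(-1*31) - 33483 = 24 - 33483 = -33459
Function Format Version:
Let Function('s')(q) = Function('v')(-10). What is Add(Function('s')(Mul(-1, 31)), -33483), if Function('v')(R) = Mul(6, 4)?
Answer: -33459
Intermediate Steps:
Function('v')(R) = 24
Function('s')(q) = 24
Add(Function('s')(Mul(-1, 31)), -33483) = Add(24, -33483) = -33459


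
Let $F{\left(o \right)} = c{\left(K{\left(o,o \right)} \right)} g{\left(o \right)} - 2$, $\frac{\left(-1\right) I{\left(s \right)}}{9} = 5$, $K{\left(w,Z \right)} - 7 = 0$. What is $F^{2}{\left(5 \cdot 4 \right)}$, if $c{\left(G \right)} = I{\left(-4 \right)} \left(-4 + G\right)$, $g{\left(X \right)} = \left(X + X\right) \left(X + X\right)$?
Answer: $46656864004$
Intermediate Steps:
$K{\left(w,Z \right)} = 7$ ($K{\left(w,Z \right)} = 7 + 0 = 7$)
$I{\left(s \right)} = -45$ ($I{\left(s \right)} = \left(-9\right) 5 = -45$)
$g{\left(X \right)} = 4 X^{2}$ ($g{\left(X \right)} = 2 X 2 X = 4 X^{2}$)
$c{\left(G \right)} = 180 - 45 G$ ($c{\left(G \right)} = - 45 \left(-4 + G\right) = 180 - 45 G$)
$F{\left(o \right)} = -2 - 540 o^{2}$ ($F{\left(o \right)} = \left(180 - 315\right) 4 o^{2} - 2 = - 135 \cdot 4 o^{2} - 2 = - 540 o^{2} - 2 = -2 - 540 o^{2}$)
$F^{2}{\left(5 \cdot 4 \right)} = \left(-2 - 540 \left(5 \cdot 4\right)^{2}\right)^{2} = \left(-2 - 540 \cdot 20^{2}\right)^{2} = \left(-2 - 216000\right)^{2} = \left(-216002\right)^{2} = 46656864004$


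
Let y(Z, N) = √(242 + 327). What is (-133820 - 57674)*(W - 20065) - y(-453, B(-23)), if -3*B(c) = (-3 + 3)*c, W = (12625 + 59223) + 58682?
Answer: -21153384710 - √569 ≈ -2.1153e+10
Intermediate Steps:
W = 130530 (W = 71848 + 58682 = 130530)
B(c) = 0 (B(c) = -(-3 + 3)*c/3 = -0*c = -⅓*0 = 0)
y(Z, N) = √569
(-133820 - 57674)*(W - 20065) - y(-453, B(-23)) = (-133820 - 57674)*(130530 - 20065) - √569 = -191494*110465 - √569 = -21153384710 - √569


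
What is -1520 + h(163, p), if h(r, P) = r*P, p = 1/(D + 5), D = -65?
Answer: -91363/60 ≈ -1522.7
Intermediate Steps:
p = -1/60 (p = 1/(-65 + 5) = 1/(-60) = -1/60 ≈ -0.016667)
h(r, P) = P*r
-1520 + h(163, p) = -1520 - 1/60*163 = -1520 - 163/60 = -91363/60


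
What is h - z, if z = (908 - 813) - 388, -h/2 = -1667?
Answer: 3627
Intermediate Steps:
h = 3334 (h = -2*(-1667) = 3334)
z = -293 (z = 95 - 388 = -293)
h - z = 3334 - 1*(-293) = 3334 + 293 = 3627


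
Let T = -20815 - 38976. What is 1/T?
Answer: -1/59791 ≈ -1.6725e-5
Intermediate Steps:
T = -59791
1/T = 1/(-59791) = -1/59791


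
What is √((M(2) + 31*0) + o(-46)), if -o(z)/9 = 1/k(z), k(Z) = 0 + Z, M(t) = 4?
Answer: √8878/46 ≈ 2.0483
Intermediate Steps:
k(Z) = Z
o(z) = -9/z
√((M(2) + 31*0) + o(-46)) = √((4 + 31*0) - 9/(-46)) = √((4 + 0) - 9*(-1/46)) = √(4 + 9/46) = √(193/46) = √8878/46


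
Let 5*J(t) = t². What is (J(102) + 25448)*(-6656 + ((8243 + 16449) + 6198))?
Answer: 3335664696/5 ≈ 6.6713e+8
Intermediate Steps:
J(t) = t²/5
(J(102) + 25448)*(-6656 + ((8243 + 16449) + 6198)) = ((⅕)*102² + 25448)*(-6656 + ((8243 + 16449) + 6198)) = ((⅕)*10404 + 25448)*(-6656 + (24692 + 6198)) = (10404/5 + 25448)*(-6656 + 30890) = (137644/5)*24234 = 3335664696/5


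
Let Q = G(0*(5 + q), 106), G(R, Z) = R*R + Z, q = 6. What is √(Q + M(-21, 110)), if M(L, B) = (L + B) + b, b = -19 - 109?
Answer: √67 ≈ 8.1853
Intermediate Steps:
b = -128
G(R, Z) = Z + R² (G(R, Z) = R² + Z = Z + R²)
Q = 106 (Q = 106 + (0*(5 + 6))² = 106 + (0*11)² = 106 + 0² = 106 + 0 = 106)
M(L, B) = -128 + B + L (M(L, B) = (L + B) - 128 = (B + L) - 128 = -128 + B + L)
√(Q + M(-21, 110)) = √(106 + (-128 + 110 - 21)) = √(106 - 39) = √67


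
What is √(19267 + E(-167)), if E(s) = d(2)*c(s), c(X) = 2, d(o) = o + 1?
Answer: √19273 ≈ 138.83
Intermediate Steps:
d(o) = 1 + o
E(s) = 6 (E(s) = (1 + 2)*2 = 3*2 = 6)
√(19267 + E(-167)) = √(19267 + 6) = √19273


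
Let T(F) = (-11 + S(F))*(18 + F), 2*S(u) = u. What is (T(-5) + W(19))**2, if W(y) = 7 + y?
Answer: 89401/4 ≈ 22350.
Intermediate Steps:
S(u) = u/2
T(F) = (-11 + F/2)*(18 + F)
(T(-5) + W(19))**2 = ((-198 + (1/2)*(-5)**2 - 2*(-5)) + (7 + 19))**2 = ((-198 + (1/2)*25 + 10) + 26)**2 = ((-198 + 25/2 + 10) + 26)**2 = (-351/2 + 26)**2 = (-299/2)**2 = 89401/4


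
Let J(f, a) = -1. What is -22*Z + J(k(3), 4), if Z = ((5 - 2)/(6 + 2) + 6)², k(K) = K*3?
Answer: -28643/32 ≈ -895.09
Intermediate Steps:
k(K) = 3*K
Z = 2601/64 (Z = (3/8 + 6)² = (51/8)² = 2601/64 ≈ 40.641)
-22*Z + J(k(3), 4) = -22*2601/64 - 1 = -28611/32 - 1 = -28643/32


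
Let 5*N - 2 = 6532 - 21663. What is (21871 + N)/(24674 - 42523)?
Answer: -94226/89245 ≈ -1.0558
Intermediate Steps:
N = -15129/5 (N = ⅖ + (6532 - 21663)/5 = ⅖ + (⅕)*(-15131) = ⅖ - 15131/5 = -15129/5 ≈ -3025.8)
(21871 + N)/(24674 - 42523) = (21871 - 15129/5)/(24674 - 42523) = (94226/5)/(-17849) = (94226/5)*(-1/17849) = -94226/89245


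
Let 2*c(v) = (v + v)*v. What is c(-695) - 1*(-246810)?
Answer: 729835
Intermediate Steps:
c(v) = v**2 (c(v) = ((v + v)*v)/2 = ((2*v)*v)/2 = (2*v**2)/2 = v**2)
c(-695) - 1*(-246810) = (-695)**2 - 1*(-246810) = 483025 + 246810 = 729835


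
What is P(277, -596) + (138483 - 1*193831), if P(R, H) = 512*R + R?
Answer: 86753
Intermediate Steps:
P(R, H) = 513*R
P(277, -596) + (138483 - 1*193831) = 513*277 + (138483 - 1*193831) = 142101 + (138483 - 193831) = 142101 - 55348 = 86753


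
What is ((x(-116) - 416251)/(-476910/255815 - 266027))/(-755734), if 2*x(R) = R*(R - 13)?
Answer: -2987692621/1469452944842246 ≈ -2.0332e-6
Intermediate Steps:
x(R) = R*(-13 + R)/2 (x(R) = (R*(R - 13))/2 = (R*(-13 + R))/2 = R*(-13 + R)/2)
((x(-116) - 416251)/(-476910/255815 - 266027))/(-755734) = (((1/2)*(-116)*(-13 - 116) - 416251)/(-476910/255815 - 266027))/(-755734) = (((1/2)*(-116)*(-129) - 416251)/(-476910*1/255815 - 266027))*(-1/755734) = ((7482 - 416251)/(-13626/7309 - 266027))*(-1/755734) = -408769/(-1944404969/7309)*(-1/755734) = -408769*(-7309/1944404969)*(-1/755734) = (2987692621/1944404969)*(-1/755734) = -2987692621/1469452944842246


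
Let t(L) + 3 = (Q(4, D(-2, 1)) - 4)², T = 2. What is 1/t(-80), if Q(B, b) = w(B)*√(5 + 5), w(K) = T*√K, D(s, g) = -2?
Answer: 173/19689 + 32*√10/19689 ≈ 0.013926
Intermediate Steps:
w(K) = 2*√K
Q(B, b) = 2*√10*√B (Q(B, b) = (2*√B)*√(5 + 5) = (2*√B)*√10 = 2*√10*√B)
t(L) = -3 + (-4 + 4*√10)² (t(L) = -3 + (2*√10*√4 - 4)² = -3 + (2*√10*2 - 4)² = -3 + (4*√10 - 4)² = -3 + (-4 + 4*√10)²)
1/t(-80) = 1/(173 - 32*√10)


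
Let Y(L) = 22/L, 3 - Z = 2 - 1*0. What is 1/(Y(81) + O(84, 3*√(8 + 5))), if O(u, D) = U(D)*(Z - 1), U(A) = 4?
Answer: 81/22 ≈ 3.6818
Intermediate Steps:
Z = 1 (Z = 3 - (2 - 1*0) = 3 - (2 + 0) = 3 - 1*2 = 3 - 2 = 1)
O(u, D) = 0 (O(u, D) = 4*(1 - 1) = 4*0 = 0)
1/(Y(81) + O(84, 3*√(8 + 5))) = 1/(22/81 + 0) = 1/(22/81) = 81/22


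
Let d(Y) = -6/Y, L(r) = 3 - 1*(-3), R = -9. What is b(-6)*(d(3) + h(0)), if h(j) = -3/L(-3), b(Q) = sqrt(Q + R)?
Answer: -5*I*sqrt(15)/2 ≈ -9.6825*I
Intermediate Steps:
L(r) = 6 (L(r) = 3 + 3 = 6)
b(Q) = sqrt(-9 + Q) (b(Q) = sqrt(Q - 9) = sqrt(-9 + Q))
h(j) = -1/2 (h(j) = -3/6 = -3*1/6 = -1/2)
b(-6)*(d(3) + h(0)) = sqrt(-9 - 6)*(-6/3 - 1/2) = sqrt(-15)*(-6*1/3 - 1/2) = (I*sqrt(15))*(-2 - 1/2) = (I*sqrt(15))*(-5/2) = -5*I*sqrt(15)/2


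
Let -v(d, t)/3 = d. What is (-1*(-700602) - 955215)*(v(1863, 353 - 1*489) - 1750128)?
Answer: 447028372521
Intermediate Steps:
v(d, t) = -3*d
(-1*(-700602) - 955215)*(v(1863, 353 - 1*489) - 1750128) = (-1*(-700602) - 955215)*(-3*1863 - 1750128) = (700602 - 955215)*(-5589 - 1750128) = -254613*(-1755717) = 447028372521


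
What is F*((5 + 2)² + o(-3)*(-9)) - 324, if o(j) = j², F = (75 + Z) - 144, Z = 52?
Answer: 220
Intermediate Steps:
F = -17 (F = (75 + 52) - 144 = 127 - 144 = -17)
F*((5 + 2)² + o(-3)*(-9)) - 324 = -17*((5 + 2)² + (-3)²*(-9)) - 324 = -17*(7² + 9*(-9)) - 324 = -17*(49 - 81) - 324 = -17*(-32) - 324 = 544 - 324 = 220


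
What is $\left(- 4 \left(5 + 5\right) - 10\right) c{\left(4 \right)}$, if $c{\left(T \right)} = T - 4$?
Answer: $0$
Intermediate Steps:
$c{\left(T \right)} = -4 + T$ ($c{\left(T \right)} = T - 4 = -4 + T$)
$\left(- 4 \left(5 + 5\right) - 10\right) c{\left(4 \right)} = \left(- 4 \left(5 + 5\right) - 10\right) \left(-4 + 4\right) = \left(\left(-4\right) 10 - 10\right) 0 = \left(-40 - 10\right) 0 = \left(-50\right) 0 = 0$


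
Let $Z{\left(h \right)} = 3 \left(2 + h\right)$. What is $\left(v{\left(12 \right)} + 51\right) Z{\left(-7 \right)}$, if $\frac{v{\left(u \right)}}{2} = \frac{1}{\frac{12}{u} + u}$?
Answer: $- \frac{9975}{13} \approx -767.31$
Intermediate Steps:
$v{\left(u \right)} = \frac{2}{u + \frac{12}{u}}$ ($v{\left(u \right)} = \frac{2}{\frac{12}{u} + u} = \frac{2}{u + \frac{12}{u}}$)
$Z{\left(h \right)} = 6 + 3 h$
$\left(v{\left(12 \right)} + 51\right) Z{\left(-7 \right)} = \left(2 \cdot 12 \frac{1}{12 + 12^{2}} + 51\right) \left(6 + 3 \left(-7\right)\right) = \left(2 \cdot 12 \frac{1}{12 + 144} + 51\right) \left(6 - 21\right) = \left(2 \cdot 12 \cdot \frac{1}{156} + 51\right) \left(-15\right) = \left(\frac{2}{13} + 51\right) \left(-15\right) = \frac{665}{13} \left(-15\right) = - \frac{9975}{13}$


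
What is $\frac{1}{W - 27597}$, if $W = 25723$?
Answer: $- \frac{1}{1874} \approx -0.00053362$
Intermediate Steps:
$\frac{1}{W - 27597} = \frac{1}{25723 - 27597} = \frac{1}{-1874} = - \frac{1}{1874}$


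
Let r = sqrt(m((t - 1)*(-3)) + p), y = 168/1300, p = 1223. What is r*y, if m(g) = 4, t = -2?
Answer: 42*sqrt(1227)/325 ≈ 4.5268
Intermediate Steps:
y = 42/325 (y = 168*(1/1300) = 42/325 ≈ 0.12923)
r = sqrt(1227) (r = sqrt(4 + 1223) = sqrt(1227) ≈ 35.029)
r*y = sqrt(1227)*(42/325) = 42*sqrt(1227)/325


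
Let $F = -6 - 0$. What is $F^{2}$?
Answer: $36$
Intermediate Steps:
$F = -6$ ($F = -6 + 0 = -6$)
$F^{2} = \left(-6\right)^{2} = 36$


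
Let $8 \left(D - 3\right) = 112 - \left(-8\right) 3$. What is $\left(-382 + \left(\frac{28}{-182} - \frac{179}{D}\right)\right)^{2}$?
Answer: $\frac{10340245969}{67600} \approx 1.5296 \cdot 10^{5}$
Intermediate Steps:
$D = 20$ ($D = 3 + \frac{112 - \left(-8\right) 3}{8} = 3 + \frac{112 - -24}{8} = 3 + \frac{112 + 24}{8} = 3 + \frac{1}{8} \cdot 136 = 3 + 17 = 20$)
$\left(-382 + \left(\frac{28}{-182} - \frac{179}{D}\right)\right)^{2} = \left(-382 + \left(\frac{28}{-182} - \frac{179}{20}\right)\right)^{2} = \left(-382 + \left(28 \left(- \frac{1}{182}\right) - \frac{179}{20}\right)\right)^{2} = \left(-382 - \frac{2367}{260}\right)^{2} = \left(- \frac{101687}{260}\right)^{2} = \frac{10340245969}{67600}$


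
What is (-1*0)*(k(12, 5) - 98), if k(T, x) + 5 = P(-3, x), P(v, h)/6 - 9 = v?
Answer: 0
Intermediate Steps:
P(v, h) = 54 + 6*v
k(T, x) = 31 (k(T, x) = -5 + (54 + 6*(-3)) = -5 + (54 - 18) = -5 + 36 = 31)
(-1*0)*(k(12, 5) - 98) = (-1*0)*(31 - 98) = 0*(-67) = 0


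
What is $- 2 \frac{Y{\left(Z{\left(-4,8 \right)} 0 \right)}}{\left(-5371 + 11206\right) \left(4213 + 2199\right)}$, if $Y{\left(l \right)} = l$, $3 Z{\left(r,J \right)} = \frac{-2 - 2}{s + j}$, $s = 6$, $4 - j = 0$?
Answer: $0$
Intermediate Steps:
$j = 4$ ($j = 4 - 0 = 4 + 0 = 4$)
$Z{\left(r,J \right)} = - \frac{2}{15}$ ($Z{\left(r,J \right)} = \frac{\left(-2 - 2\right) \frac{1}{6 + 4}}{3} = \frac{\left(-4\right) \frac{1}{10}}{3} = \frac{1}{3} \left(- \frac{2}{5}\right) = - \frac{2}{15}$)
$- 2 \frac{Y{\left(Z{\left(-4,8 \right)} 0 \right)}}{\left(-5371 + 11206\right) \left(4213 + 2199\right)} = - 2 \frac{\left(- \frac{2}{15}\right) 0}{\left(-5371 + 11206\right) \left(4213 + 2199\right)} = - 2 \frac{0}{5835 \cdot 6412} = - 2 \cdot \frac{0}{37414020} = - 2 \cdot 0 \cdot \frac{1}{37414020} = \left(-2\right) 0 = 0$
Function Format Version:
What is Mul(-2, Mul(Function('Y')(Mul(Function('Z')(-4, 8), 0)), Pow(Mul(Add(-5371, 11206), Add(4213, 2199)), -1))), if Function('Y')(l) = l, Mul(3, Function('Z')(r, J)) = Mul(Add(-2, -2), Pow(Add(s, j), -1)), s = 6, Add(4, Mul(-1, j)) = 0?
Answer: 0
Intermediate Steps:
j = 4 (j = Add(4, Mul(-1, 0)) = Add(4, 0) = 4)
Function('Z')(r, J) = Rational(-2, 15) (Function('Z')(r, J) = Mul(Rational(1, 3), Mul(Add(-2, -2), Pow(Add(6, 4), -1))) = Mul(Rational(1, 3), Mul(-4, Pow(10, -1))) = Mul(Rational(1, 3), Mul(-4, Rational(1, 10))) = Mul(Rational(1, 3), Rational(-2, 5)) = Rational(-2, 15))
Mul(-2, Mul(Function('Y')(Mul(Function('Z')(-4, 8), 0)), Pow(Mul(Add(-5371, 11206), Add(4213, 2199)), -1))) = Mul(-2, Mul(Mul(Rational(-2, 15), 0), Pow(Mul(Add(-5371, 11206), Add(4213, 2199)), -1))) = Mul(-2, Mul(0, Pow(Mul(5835, 6412), -1))) = Mul(-2, Mul(0, Pow(37414020, -1))) = Mul(-2, Mul(0, Rational(1, 37414020))) = Mul(-2, 0) = 0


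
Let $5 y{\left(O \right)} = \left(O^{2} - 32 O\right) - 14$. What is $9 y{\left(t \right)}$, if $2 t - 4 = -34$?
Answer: $\frac{6219}{5} \approx 1243.8$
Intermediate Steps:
$t = -15$ ($t = 2 + \frac{1}{2} \left(-34\right) = 2 - 17 = -15$)
$y{\left(O \right)} = - \frac{14}{5} - \frac{32 O}{5} + \frac{O^{2}}{5}$ ($y{\left(O \right)} = \frac{\left(O^{2} - 32 O\right) - 14}{5} = \frac{-14 + O^{2} - 32 O}{5} = - \frac{14}{5} - \frac{32 O}{5} + \frac{O^{2}}{5}$)
$9 y{\left(t \right)} = 9 \left(- \frac{14}{5} - -96 + \frac{\left(-15\right)^{2}}{5}\right) = 9 \left(- \frac{14}{5} + 96 + \frac{1}{5} \cdot 225\right) = 9 \left(- \frac{14}{5} + 96 + 45\right) = 9 \cdot \frac{691}{5} = \frac{6219}{5}$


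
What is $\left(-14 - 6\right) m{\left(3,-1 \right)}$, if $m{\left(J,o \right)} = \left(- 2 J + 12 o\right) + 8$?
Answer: $200$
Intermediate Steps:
$m{\left(J,o \right)} = 8 - 2 J + 12 o$
$\left(-14 - 6\right) m{\left(3,-1 \right)} = \left(-14 - 6\right) \left(8 - 6 + 12 \left(-1\right)\right) = - 20 \left(8 - 6 - 12\right) = \left(-20\right) \left(-10\right) = 200$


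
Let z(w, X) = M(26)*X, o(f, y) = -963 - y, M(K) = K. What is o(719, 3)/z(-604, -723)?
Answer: 161/3133 ≈ 0.051388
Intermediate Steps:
z(w, X) = 26*X
o(719, 3)/z(-604, -723) = (-963 - 1*3)/((26*(-723))) = (-963 - 3)/(-18798) = -966*(-1/18798) = 161/3133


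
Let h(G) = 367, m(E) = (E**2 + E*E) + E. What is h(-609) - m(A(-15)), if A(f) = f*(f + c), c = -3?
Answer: -145703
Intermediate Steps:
A(f) = f*(-3 + f) (A(f) = f*(f - 3) = f*(-3 + f))
m(E) = E + 2*E**2 (m(E) = (E**2 + E**2) + E = 2*E**2 + E = E + 2*E**2)
h(-609) - m(A(-15)) = 367 - (-15*(-3 - 15))*(1 + 2*(-15*(-3 - 15))) = 367 - (-15*(-18))*(1 + 2*(-15*(-18))) = 367 - 270*(1 + 2*270) = 367 - 270*(1 + 540) = 367 - 270*541 = 367 - 1*146070 = 367 - 146070 = -145703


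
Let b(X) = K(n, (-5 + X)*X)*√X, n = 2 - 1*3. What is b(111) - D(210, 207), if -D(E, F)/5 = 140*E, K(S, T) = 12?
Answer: 147000 + 12*√111 ≈ 1.4713e+5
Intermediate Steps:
n = -1 (n = 2 - 3 = -1)
b(X) = 12*√X
D(E, F) = -700*E
b(111) - D(210, 207) = 12*√111 - (-700)*210 = 12*√111 - 1*(-147000) = 12*√111 + 147000 = 147000 + 12*√111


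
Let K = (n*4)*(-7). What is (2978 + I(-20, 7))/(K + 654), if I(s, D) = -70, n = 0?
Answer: 1454/327 ≈ 4.4465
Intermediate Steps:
K = 0 (K = (0*4)*(-7) = 0*(-7) = 0)
(2978 + I(-20, 7))/(K + 654) = (2978 - 70)/(0 + 654) = 2908/654 = 2908*(1/654) = 1454/327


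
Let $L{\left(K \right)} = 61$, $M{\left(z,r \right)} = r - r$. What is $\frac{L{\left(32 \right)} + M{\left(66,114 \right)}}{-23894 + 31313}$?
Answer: $\frac{61}{7419} \approx 0.0082221$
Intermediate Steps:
$M{\left(z,r \right)} = 0$
$\frac{L{\left(32 \right)} + M{\left(66,114 \right)}}{-23894 + 31313} = \frac{61 + 0}{-23894 + 31313} = \frac{61}{7419}$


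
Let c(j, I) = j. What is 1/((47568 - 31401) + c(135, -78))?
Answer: 1/16302 ≈ 6.1342e-5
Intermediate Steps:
1/((47568 - 31401) + c(135, -78)) = 1/((47568 - 31401) + 135) = 1/(16167 + 135) = 1/16302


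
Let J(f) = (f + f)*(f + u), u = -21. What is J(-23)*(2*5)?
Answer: 20240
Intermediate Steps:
J(f) = 2*f*(-21 + f) (J(f) = (f + f)*(f - 21) = (2*f)*(-21 + f) = 2*f*(-21 + f))
J(-23)*(2*5) = (2*(-23)*(-21 - 23))*(2*5) = (2*(-23)*(-44))*10 = 2024*10 = 20240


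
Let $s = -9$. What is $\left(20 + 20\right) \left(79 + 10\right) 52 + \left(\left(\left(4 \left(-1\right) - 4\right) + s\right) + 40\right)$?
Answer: $185143$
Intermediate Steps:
$\left(20 + 20\right) \left(79 + 10\right) 52 + \left(\left(\left(4 \left(-1\right) - 4\right) + s\right) + 40\right) = \left(20 + 20\right) \left(79 + 10\right) 52 + \left(\left(\left(4 \left(-1\right) - 4\right) - 9\right) + 40\right) = 40 \cdot 89 \cdot 52 + \left(\left(\left(-4 - 4\right) - 9\right) + 40\right) = 3560 \cdot 52 + \left(\left(-8 - 9\right) + 40\right) = 185120 + \left(-17 + 40\right) = 185120 + 23 = 185143$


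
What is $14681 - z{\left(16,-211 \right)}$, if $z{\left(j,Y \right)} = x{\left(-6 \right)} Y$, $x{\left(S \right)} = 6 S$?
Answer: $7085$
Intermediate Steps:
$z{\left(j,Y \right)} = - 36 Y$ ($z{\left(j,Y \right)} = 6 \left(-6\right) Y = - 36 Y$)
$14681 - z{\left(16,-211 \right)} = 14681 - \left(-36\right) \left(-211\right) = 14681 - 7596 = 7085$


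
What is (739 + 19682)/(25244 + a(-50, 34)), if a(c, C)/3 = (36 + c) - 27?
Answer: 20421/25121 ≈ 0.81291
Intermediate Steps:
a(c, C) = 27 + 3*c (a(c, C) = 3*((36 + c) - 27) = 3*(9 + c) = 27 + 3*c)
(739 + 19682)/(25244 + a(-50, 34)) = (739 + 19682)/(25244 + (27 + 3*(-50))) = 20421/(25244 + (27 - 150)) = 20421/(25244 - 123) = 20421/25121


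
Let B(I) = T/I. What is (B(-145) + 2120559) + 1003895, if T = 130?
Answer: 90609140/29 ≈ 3.1245e+6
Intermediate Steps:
B(I) = 130/I
(B(-145) + 2120559) + 1003895 = (130/(-145) + 2120559) + 1003895 = (130*(-1/145) + 2120559) + 1003895 = (-26/29 + 2120559) + 1003895 = 61496185/29 + 1003895 = 90609140/29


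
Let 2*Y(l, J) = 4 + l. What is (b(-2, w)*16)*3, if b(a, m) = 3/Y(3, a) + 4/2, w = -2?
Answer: 960/7 ≈ 137.14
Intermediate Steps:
Y(l, J) = 2 + l/2 (Y(l, J) = (4 + l)/2 = 2 + l/2)
b(a, m) = 20/7 (b(a, m) = 3/(2 + (½)*3) + 4/2 = 3/(2 + 3/2) + 4*(½) = 3/(7/2) + 2 = 3*(2/7) + 2 = 6/7 + 2 = 20/7)
(b(-2, w)*16)*3 = ((20/7)*16)*3 = (320/7)*3 = 960/7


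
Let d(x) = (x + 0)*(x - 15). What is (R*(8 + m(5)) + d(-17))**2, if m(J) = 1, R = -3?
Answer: 267289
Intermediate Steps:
d(x) = x*(-15 + x)
(R*(8 + m(5)) + d(-17))**2 = (-3*(8 + 1) - 17*(-15 - 17))**2 = (-3*9 - 17*(-32))**2 = (-27 + 544)**2 = 517**2 = 267289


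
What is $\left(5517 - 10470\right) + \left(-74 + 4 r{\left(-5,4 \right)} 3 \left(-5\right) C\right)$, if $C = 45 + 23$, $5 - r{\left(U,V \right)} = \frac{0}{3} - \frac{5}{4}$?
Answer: $-30527$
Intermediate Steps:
$r{\left(U,V \right)} = \frac{25}{4}$ ($r{\left(U,V \right)} = 5 - \left(\frac{0}{3} - \frac{5}{4}\right) = 5 - \left(0 \cdot \frac{1}{3} - \frac{5}{4}\right) = 5 - \left(0 - \frac{5}{4}\right) = 5 - - \frac{5}{4} = 5 + \frac{5}{4} = \frac{25}{4}$)
$C = 68$
$\left(5517 - 10470\right) + \left(-74 + 4 r{\left(-5,4 \right)} 3 \left(-5\right) C\right) = \left(5517 - 10470\right) + \left(-74 + 4 \cdot \frac{25}{4} \cdot 3 \left(-5\right) 68\right) = -4953 + \left(-74 + 25 \left(-15\right) 68\right) = -4953 - 25574 = -30527$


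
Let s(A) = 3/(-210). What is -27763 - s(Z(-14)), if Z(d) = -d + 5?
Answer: -1943409/70 ≈ -27763.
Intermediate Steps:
Z(d) = 5 - d
s(A) = -1/70 (s(A) = 3*(-1/210) = -1/70)
-27763 - s(Z(-14)) = -27763 - 1*(-1/70) = -27763 + 1/70 = -1943409/70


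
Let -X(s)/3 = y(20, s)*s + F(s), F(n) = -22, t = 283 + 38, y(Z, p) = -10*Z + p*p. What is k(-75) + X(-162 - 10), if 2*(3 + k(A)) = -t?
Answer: 30324093/2 ≈ 1.5162e+7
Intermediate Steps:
y(Z, p) = p² - 10*Z (y(Z, p) = -10*Z + p² = p² - 10*Z)
t = 321
k(A) = -327/2 (k(A) = -3 + (-1*321)/2 = -3 + (½)*(-321) = -3 - 321/2 = -327/2)
X(s) = 66 - 3*s*(-200 + s²) (X(s) = -3*((s² - 10*20)*s - 22) = -3*((s² - 200)*s - 22) = -3*((-200 + s²)*s - 22) = -3*(s*(-200 + s²) - 22) = -3*(-22 + s*(-200 + s²)) = 66 - 3*s*(-200 + s²))
k(-75) + X(-162 - 10) = -327/2 + (66 - 3*(-162 - 10)*(-200 + (-162 - 10)²)) = -327/2 + (66 - 3*(-172)*(-200 + (-172)²)) = -327/2 + (66 - 3*(-172)*(-200 + 29584)) = -327/2 + (66 - 3*(-172)*29384) = -327/2 + (66 + 15162144) = -327/2 + 15162210 = 30324093/2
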